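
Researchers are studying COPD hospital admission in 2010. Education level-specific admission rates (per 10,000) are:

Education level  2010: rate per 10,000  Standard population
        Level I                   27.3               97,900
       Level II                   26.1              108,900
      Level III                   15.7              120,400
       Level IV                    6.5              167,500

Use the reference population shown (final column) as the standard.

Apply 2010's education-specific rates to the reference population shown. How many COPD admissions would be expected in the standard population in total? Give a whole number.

849

Expected COPD admissions = Σ (standard pop × education-specific rate ÷ 10,000)
= 97,900×27.3/10,000 + 108,900×26.1/10,000 + 120,400×15.7/10,000 + 167,500×6.5/10,000
= 267.27 + 284.23 + 189.03 + 108.88 = 849.40.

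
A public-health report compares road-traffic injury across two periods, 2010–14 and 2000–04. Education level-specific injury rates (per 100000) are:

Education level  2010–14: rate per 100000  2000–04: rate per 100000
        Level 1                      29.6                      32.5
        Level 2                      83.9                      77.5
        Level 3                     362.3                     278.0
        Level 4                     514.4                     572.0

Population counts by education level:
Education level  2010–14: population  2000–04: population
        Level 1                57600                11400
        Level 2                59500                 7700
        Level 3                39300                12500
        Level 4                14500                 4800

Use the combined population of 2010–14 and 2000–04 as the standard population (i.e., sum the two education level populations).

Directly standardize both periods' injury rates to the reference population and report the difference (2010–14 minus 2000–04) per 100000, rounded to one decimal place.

16.8

Combined standard total = 207300; weights = 0.3329, 0.3242, 0.2499, 0.0931.
2010–14: 0.3329×29.6 + 0.3242×83.9 + 0.2499×362.3 + 0.0931×514.4 = 175.4729 per 100000.
2000–04: 0.3329×32.5 + 0.3242×77.5 + 0.2499×278.0 + 0.0931×572.0 = 158.6614 per 100000.
Difference = 175.4729 − 158.6614 = 16.8116.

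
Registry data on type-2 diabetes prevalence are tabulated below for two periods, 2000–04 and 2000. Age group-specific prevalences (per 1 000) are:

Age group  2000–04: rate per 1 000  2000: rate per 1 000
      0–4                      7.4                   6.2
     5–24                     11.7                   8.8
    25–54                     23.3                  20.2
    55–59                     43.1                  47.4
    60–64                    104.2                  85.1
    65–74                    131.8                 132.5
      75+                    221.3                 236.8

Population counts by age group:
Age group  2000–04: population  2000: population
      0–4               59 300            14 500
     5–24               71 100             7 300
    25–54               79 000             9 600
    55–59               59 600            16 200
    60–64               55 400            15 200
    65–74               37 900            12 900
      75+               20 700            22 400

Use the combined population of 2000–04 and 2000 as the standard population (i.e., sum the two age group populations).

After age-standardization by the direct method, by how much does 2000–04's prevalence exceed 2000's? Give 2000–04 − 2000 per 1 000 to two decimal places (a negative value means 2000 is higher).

Combined standard total = 481 100; weights = 0.1534, 0.1630, 0.1842, 0.1576, 0.1467, 0.1056, 0.0896.
2000–04: 0.1534×7.4 + 0.1630×11.7 + 0.1842×23.3 + 0.1576×43.1 + 0.1467×104.2 + 0.1056×131.8 + 0.0896×221.3 = 63.1568 per 1 000.
2000: 0.1534×6.2 + 0.1630×8.8 + 0.1842×20.2 + 0.1576×47.4 + 0.1467×85.1 + 0.1056×132.5 + 0.0896×236.8 = 61.2664 per 1 000.
Difference = 63.1568 − 61.2664 = 1.8904.

1.89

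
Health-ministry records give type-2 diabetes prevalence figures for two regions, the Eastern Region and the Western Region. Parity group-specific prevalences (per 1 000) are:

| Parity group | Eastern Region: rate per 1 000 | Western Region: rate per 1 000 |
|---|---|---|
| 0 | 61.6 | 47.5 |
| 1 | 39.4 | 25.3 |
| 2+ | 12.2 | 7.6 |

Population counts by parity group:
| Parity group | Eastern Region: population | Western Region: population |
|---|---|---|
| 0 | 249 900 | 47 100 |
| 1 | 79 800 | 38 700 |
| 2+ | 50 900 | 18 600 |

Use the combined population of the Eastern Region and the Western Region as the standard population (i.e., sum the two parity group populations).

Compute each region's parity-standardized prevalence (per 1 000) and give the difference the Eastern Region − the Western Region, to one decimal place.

Combined standard total = 485 000; weights = 0.6124, 0.2443, 0.1433.
The Eastern Region: 0.6124×61.6 + 0.2443×39.4 + 0.1433×12.2 = 49.0969 per 1 000.
The Western Region: 0.6124×47.5 + 0.2443×25.3 + 0.1433×7.6 = 36.3582 per 1 000.
Difference = 49.0969 − 36.3582 = 12.7387.

12.7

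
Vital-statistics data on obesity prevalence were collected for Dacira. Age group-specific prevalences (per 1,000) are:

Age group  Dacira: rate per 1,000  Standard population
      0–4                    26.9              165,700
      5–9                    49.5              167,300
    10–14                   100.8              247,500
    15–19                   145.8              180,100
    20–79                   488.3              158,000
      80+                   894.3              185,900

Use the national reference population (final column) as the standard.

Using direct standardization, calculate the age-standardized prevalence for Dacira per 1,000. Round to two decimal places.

278.27

Standard total = 1,104,500; weights = 0.1500, 0.1515, 0.2241, 0.1631, 0.1431, 0.1683.
Standardized rate: 0.1500×26.9 + 0.1515×49.5 + 0.2241×100.8 + 0.1631×145.8 + 0.1431×488.3 + 0.1683×894.3 = 278.2680 per 1,000.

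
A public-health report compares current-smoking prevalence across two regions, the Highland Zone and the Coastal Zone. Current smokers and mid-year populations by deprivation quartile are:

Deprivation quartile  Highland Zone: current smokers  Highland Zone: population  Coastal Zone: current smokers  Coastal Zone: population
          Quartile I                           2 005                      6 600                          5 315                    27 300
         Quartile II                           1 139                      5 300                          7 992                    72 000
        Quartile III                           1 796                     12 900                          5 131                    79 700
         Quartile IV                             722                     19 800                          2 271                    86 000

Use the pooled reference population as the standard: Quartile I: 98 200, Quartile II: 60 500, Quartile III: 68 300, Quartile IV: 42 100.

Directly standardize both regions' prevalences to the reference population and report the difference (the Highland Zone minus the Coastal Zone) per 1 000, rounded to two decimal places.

Deprivation-specific rates per 1 000 for the Highland Zone: 303.788, 214.906, 139.225, 36.465.
For the Coastal Zone: 194.689, 111.000, 64.379, 26.407.
Standard total = 269 100; weights = 0.3649, 0.2248, 0.2538, 0.1564.
The Highland Zone: 0.3649×303.788 + 0.2248×214.906 + 0.2538×139.225 + 0.1564×36.465 = 200.2155 per 1 000.
The Coastal Zone: 0.3649×194.689 + 0.2248×111.000 + 0.2538×64.379 + 0.1564×26.407 = 116.4725 per 1 000.
Difference = 200.2155 − 116.4725 = 83.7430.

83.74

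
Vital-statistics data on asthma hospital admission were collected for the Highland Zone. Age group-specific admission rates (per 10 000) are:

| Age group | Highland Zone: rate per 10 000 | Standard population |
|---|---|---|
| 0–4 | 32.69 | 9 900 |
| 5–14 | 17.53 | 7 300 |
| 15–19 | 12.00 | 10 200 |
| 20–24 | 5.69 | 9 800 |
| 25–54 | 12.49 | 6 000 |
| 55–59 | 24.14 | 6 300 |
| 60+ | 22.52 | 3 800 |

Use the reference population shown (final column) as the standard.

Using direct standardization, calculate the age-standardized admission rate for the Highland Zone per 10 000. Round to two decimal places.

17.68

Standard total = 53 300; weights = 0.1857, 0.1370, 0.1914, 0.1839, 0.1126, 0.1182, 0.0713.
Standardized rate: 0.1857×32.69 + 0.1370×17.53 + 0.1914×12.00 + 0.1839×5.69 + 0.1126×12.49 + 0.1182×24.14 + 0.0713×22.52 = 17.6803 per 10 000.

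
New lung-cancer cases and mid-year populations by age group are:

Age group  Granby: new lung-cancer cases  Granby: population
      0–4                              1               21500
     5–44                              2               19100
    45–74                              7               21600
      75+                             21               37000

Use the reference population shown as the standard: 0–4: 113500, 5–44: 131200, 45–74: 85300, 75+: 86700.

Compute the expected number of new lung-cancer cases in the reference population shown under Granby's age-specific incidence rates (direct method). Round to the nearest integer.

96

Age-specific rates per 100000 for Granby: 4.65, 10.47, 32.41, 56.76.
Expected new lung-cancer cases = Σ (standard pop × age-specific rate ÷ 100000)
= 113500×4.65/100000 + 131200×10.47/100000 + 85300×32.41/100000 + 86700×56.76/100000
= 5.28 + 13.74 + 27.64 + 49.21 = 95.87.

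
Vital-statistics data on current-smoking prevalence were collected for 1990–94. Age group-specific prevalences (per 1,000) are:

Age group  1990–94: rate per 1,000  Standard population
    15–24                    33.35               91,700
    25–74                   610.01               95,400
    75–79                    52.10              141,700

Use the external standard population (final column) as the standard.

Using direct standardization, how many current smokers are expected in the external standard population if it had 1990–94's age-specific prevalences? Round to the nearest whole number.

Expected current smokers = Σ (standard pop × age-specific rate ÷ 1,000)
= 91,700×33.35/1,000 + 95,400×610.01/1,000 + 141,700×52.10/1,000
= 3058.20 + 58194.95 + 7382.57 = 68635.72.

68636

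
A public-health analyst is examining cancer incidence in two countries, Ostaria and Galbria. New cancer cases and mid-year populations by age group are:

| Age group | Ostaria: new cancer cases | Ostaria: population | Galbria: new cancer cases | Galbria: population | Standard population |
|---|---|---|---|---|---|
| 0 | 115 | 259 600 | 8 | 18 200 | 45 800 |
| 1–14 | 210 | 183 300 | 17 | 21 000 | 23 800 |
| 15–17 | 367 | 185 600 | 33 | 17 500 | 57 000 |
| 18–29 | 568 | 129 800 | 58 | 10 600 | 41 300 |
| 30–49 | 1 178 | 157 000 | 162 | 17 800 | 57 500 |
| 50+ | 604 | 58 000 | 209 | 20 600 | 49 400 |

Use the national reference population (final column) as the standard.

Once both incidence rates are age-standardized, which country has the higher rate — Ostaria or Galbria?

Age-specific rates per 100 000 for Ostaria: 44.30, 114.57, 197.74, 437.60, 750.32, 1041.38.
For Galbria: 43.96, 80.95, 188.57, 547.17, 910.11, 1014.56.
Standard total = 274 800; weights = 0.1667, 0.0866, 0.2074, 0.1503, 0.2092, 0.1798.
Ostaria: 0.1667×44.30 + 0.0866×114.57 + 0.2074×197.74 + 0.1503×437.60 + 0.2092×750.32 + 0.1798×1041.38 = 468.2924 per 100 000.
Galbria: 0.1667×43.96 + 0.0866×80.95 + 0.2074×188.57 + 0.1503×547.17 + 0.2092×910.11 + 0.1798×1014.56 = 508.5059 per 100 000.

Galbria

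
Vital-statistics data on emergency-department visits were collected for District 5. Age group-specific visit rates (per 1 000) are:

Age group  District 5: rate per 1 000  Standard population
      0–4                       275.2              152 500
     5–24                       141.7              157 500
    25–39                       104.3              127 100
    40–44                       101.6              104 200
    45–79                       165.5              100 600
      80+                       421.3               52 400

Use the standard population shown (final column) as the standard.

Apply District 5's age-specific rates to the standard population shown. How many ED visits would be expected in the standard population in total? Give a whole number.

126854

Expected ED visits = Σ (standard pop × age-specific rate ÷ 1 000)
= 152 500×275.2/1 000 + 157 500×141.7/1 000 + 127 100×104.3/1 000 + 104 200×101.6/1 000 + 100 600×165.5/1 000 + 52 400×421.3/1 000
= 41968.00 + 22317.75 + 13256.53 + 10586.72 + 16649.30 + 22076.12 = 126854.42.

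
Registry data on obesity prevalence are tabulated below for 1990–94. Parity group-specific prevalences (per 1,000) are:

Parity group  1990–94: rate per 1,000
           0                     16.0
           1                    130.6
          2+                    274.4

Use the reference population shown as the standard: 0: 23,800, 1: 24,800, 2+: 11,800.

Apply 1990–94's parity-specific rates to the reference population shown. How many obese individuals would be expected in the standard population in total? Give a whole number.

Expected obese individuals = Σ (standard pop × parity-specific rate ÷ 1,000)
= 23,800×16.0/1,000 + 24,800×130.6/1,000 + 11,800×274.4/1,000
= 380.80 + 3238.88 + 3237.92 = 6857.60.

6858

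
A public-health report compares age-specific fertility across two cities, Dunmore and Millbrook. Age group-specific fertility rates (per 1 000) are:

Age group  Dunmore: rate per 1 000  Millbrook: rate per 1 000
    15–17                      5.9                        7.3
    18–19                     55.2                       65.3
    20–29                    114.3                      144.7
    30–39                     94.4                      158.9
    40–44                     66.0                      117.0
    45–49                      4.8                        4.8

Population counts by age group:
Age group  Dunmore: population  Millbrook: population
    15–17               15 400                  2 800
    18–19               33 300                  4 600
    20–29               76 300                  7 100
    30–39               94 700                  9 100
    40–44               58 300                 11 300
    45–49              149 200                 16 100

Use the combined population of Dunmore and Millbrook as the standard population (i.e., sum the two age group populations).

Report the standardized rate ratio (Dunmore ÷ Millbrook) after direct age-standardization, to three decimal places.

Combined standard total = 478 200; weights = 0.0381, 0.0793, 0.1744, 0.2171, 0.1455, 0.3457.
Dunmore: 0.0381×5.9 + 0.0793×55.2 + 0.1744×114.3 + 0.2171×94.4 + 0.1455×66.0 + 0.3457×4.8 = 56.2899 per 1 000.
Millbrook: 0.0381×7.3 + 0.0793×65.3 + 0.1744×144.7 + 0.2171×158.9 + 0.1455×117.0 + 0.3457×4.8 = 83.8690 per 1 000.
Ratio = 56.2899 ÷ 83.8690 = 0.67116.

0.671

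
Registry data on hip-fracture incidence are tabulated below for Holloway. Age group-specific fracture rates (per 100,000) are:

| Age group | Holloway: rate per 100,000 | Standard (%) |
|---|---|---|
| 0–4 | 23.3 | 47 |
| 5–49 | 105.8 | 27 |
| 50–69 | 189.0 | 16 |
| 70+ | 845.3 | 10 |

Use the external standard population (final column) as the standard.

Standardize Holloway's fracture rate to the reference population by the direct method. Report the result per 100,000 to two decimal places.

154.29

Standard weights: 0.47, 0.27, 0.16, 0.10.
Standardized rate: 0.4700×23.3 + 0.2700×105.8 + 0.1600×189.0 + 0.1000×845.3 = 154.2870 per 100,000.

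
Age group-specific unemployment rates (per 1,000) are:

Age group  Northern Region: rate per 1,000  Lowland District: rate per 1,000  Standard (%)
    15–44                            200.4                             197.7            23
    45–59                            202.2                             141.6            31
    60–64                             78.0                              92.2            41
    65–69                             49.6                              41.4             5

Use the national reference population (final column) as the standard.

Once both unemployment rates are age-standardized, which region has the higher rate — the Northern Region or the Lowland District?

Northern Region

Standard weights: 0.23, 0.31, 0.41, 0.05.
The Northern Region: 0.2300×200.4 + 0.3100×202.2 + 0.4100×78.0 + 0.0500×49.6 = 143.2340 per 1,000.
The Lowland District: 0.2300×197.7 + 0.3100×141.6 + 0.4100×92.2 + 0.0500×41.4 = 129.2390 per 1,000.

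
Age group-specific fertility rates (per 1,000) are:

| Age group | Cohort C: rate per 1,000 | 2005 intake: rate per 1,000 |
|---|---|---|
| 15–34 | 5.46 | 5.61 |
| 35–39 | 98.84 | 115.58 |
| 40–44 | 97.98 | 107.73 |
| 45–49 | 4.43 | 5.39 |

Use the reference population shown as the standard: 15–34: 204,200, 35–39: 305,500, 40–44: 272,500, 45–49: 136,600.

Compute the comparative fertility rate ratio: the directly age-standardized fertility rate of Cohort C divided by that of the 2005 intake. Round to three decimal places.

Standard total = 918,800; weights = 0.2222, 0.3325, 0.2966, 0.1487.
Cohort C: 0.2222×5.46 + 0.3325×98.84 + 0.2966×97.98 + 0.1487×4.43 = 63.7954 per 1,000.
The 2005 intake: 0.2222×5.61 + 0.3325×115.58 + 0.2966×107.73 + 0.1487×5.39 = 72.4292 per 1,000.
Ratio = 63.7954 ÷ 72.4292 = 0.88080.

0.881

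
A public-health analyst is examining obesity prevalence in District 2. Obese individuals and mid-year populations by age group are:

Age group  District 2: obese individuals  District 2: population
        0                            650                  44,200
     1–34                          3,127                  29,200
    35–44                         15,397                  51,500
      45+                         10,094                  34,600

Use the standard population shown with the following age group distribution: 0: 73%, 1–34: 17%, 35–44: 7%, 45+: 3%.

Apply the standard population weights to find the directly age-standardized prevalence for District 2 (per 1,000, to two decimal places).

Age-specific rates per 1,000 for District 2: 14.706, 107.089, 298.971, 291.734.
Standard weights: 0.73, 0.17, 0.07, 0.03.
Standardized rate: 0.7300×14.706 + 0.1700×107.089 + 0.0700×298.971 + 0.0300×291.734 = 58.6204 per 1,000.

58.62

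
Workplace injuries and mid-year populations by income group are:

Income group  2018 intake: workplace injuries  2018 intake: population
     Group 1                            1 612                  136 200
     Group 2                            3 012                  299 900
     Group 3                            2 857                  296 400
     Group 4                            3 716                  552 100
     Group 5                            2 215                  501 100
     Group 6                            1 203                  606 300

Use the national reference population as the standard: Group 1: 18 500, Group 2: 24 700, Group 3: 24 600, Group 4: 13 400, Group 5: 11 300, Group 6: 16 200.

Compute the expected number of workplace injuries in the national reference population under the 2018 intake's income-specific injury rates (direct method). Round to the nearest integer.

Income-specific rates per 10 000 for the 2018 intake: 118.36, 100.43, 96.39, 67.31, 44.20, 19.84.
Expected workplace injuries = Σ (standard pop × income-specific rate ÷ 10 000)
= 18 500×118.36/10 000 + 24 700×100.43/10 000 + 24 600×96.39/10 000 + 13 400×67.31/10 000 + 11 300×44.20/10 000 + 16 200×19.84/10 000
= 218.96 + 248.07 + 237.12 + 90.19 + 49.95 + 32.14 = 876.43.

876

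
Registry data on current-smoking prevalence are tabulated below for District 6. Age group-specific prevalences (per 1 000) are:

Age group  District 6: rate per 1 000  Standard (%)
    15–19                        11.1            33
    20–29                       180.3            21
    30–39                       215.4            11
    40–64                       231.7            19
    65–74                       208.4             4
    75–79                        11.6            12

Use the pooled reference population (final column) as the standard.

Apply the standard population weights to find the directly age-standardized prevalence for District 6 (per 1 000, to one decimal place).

Standard weights: 0.33, 0.21, 0.11, 0.19, 0.04, 0.12.
Standardized rate: 0.3300×11.1 + 0.2100×180.3 + 0.1100×215.4 + 0.1900×231.7 + 0.0400×208.4 + 0.1200×11.6 = 118.9710 per 1 000.

119.0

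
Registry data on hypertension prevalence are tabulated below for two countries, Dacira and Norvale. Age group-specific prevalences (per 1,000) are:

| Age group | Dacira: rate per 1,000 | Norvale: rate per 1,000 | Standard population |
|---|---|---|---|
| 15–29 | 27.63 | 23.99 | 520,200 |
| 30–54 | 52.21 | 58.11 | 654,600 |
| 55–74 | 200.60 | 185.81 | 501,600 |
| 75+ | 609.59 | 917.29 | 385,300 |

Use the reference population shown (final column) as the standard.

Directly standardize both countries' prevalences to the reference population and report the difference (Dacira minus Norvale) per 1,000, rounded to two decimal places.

Standard total = 2,061,700; weights = 0.2523, 0.3175, 0.2433, 0.1869.
Dacira: 0.2523×27.63 + 0.3175×52.21 + 0.2433×200.60 + 0.1869×609.59 = 186.2763 per 1,000.
Norvale: 0.2523×23.99 + 0.3175×58.11 + 0.2433×185.81 + 0.1869×917.29 = 241.1372 per 1,000.
Difference = 186.2763 − 241.1372 = -54.8609.

-54.86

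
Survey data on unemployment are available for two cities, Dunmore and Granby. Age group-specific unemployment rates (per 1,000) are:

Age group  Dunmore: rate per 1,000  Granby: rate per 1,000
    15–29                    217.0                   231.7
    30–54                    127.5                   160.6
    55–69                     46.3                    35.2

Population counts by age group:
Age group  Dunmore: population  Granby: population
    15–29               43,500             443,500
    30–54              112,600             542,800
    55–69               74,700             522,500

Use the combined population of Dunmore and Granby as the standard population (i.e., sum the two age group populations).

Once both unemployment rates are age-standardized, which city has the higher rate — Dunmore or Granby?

Granby

Combined standard total = 1,739,600; weights = 0.2799, 0.3768, 0.3433.
Dunmore: 0.2799×217.0 + 0.3768×127.5 + 0.3433×46.3 = 124.6797 per 1,000.
Granby: 0.2799×231.7 + 0.3768×160.6 + 0.3433×35.2 = 137.4549 per 1,000.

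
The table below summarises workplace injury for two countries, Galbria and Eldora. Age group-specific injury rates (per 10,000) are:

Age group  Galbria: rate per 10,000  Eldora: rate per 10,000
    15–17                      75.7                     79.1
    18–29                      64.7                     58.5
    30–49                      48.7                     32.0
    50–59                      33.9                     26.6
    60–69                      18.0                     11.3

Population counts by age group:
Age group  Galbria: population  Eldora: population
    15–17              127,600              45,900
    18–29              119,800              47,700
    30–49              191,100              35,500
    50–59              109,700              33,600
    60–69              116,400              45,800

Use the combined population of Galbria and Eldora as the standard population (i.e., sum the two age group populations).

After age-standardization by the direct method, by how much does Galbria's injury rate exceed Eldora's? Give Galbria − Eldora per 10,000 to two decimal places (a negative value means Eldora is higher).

Combined standard total = 873,100; weights = 0.1987, 0.1918, 0.2595, 0.1641, 0.1858.
Galbria: 0.1987×75.7 + 0.1918×64.7 + 0.2595×48.7 + 0.1641×33.9 + 0.1858×18.0 = 49.0025 per 10,000.
Eldora: 0.1987×79.1 + 0.1918×58.5 + 0.2595×32.0 + 0.1641×26.6 + 0.1858×11.3 = 41.7116 per 10,000.
Difference = 49.0025 − 41.7116 = 7.2909.

7.29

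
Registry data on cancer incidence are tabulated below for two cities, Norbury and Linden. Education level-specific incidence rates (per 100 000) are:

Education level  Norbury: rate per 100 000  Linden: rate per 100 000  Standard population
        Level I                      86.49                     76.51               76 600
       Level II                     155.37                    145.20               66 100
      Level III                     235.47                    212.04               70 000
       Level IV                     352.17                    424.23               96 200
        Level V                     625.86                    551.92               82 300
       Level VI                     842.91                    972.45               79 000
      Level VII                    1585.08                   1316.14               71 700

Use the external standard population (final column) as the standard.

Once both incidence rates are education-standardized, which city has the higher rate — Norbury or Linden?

Standard total = 541 900; weights = 0.1414, 0.1220, 0.1292, 0.1775, 0.1519, 0.1458, 0.1323.
Norbury: 0.1414×86.49 + 0.1220×155.37 + 0.1292×235.47 + 0.1775×352.17 + 0.1519×625.86 + 0.1458×842.91 + 0.1323×1585.08 = 551.7718 per 100 000.
Linden: 0.1414×76.51 + 0.1220×145.20 + 0.1292×212.04 + 0.1775×424.23 + 0.1519×551.92 + 0.1458×972.45 + 0.1323×1316.14 = 530.9576 per 100 000.

Norbury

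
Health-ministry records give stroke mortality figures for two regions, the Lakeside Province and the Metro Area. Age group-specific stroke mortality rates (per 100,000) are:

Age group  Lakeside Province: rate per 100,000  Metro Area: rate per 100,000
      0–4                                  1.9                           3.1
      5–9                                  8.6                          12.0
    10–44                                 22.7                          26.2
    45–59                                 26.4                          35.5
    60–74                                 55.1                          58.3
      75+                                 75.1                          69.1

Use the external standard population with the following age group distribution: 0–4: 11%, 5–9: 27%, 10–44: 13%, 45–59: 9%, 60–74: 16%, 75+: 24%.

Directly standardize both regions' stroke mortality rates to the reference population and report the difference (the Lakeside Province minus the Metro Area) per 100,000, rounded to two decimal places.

-1.40

Standard weights: 0.11, 0.27, 0.13, 0.09, 0.16, 0.24.
The Lakeside Province: 0.1100×1.9 + 0.2700×8.6 + 0.1300×22.7 + 0.0900×26.4 + 0.1600×55.1 + 0.2400×75.1 = 34.6980 per 100,000.
The Metro Area: 0.1100×3.1 + 0.2700×12.0 + 0.1300×26.2 + 0.0900×35.5 + 0.1600×58.3 + 0.2400×69.1 = 36.0940 per 100,000.
Difference = 34.6980 − 36.0940 = -1.3960.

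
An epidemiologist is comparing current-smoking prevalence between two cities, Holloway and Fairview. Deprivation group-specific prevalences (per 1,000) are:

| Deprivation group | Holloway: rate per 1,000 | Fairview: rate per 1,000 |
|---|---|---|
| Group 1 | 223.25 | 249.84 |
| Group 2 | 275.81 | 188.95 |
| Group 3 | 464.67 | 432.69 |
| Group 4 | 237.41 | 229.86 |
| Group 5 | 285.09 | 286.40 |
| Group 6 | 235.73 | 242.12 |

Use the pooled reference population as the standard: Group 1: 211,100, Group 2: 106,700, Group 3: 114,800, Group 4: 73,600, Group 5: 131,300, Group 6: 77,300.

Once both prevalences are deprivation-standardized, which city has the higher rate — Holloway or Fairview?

Holloway

Standard total = 714,800; weights = 0.2953, 0.1493, 0.1606, 0.1030, 0.1837, 0.1081.
Holloway: 0.2953×223.25 + 0.1493×275.81 + 0.1606×464.67 + 0.1030×237.41 + 0.1837×285.09 + 0.1081×235.73 = 284.0357 per 1,000.
Fairview: 0.2953×249.84 + 0.1493×188.95 + 0.1606×432.69 + 0.1030×229.86 + 0.1837×286.40 + 0.1081×242.12 = 273.9408 per 1,000.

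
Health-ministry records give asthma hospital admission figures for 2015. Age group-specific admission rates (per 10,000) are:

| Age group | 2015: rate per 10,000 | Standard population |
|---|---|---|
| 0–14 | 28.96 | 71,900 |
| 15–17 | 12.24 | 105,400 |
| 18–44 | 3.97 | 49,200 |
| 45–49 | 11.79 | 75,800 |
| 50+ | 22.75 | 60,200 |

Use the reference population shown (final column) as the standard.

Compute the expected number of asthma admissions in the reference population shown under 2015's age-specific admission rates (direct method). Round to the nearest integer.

Expected asthma admissions = Σ (standard pop × age-specific rate ÷ 10,000)
= 71,900×28.96/10,000 + 105,400×12.24/10,000 + 49,200×3.97/10,000 + 75,800×11.79/10,000 + 60,200×22.75/10,000
= 208.22 + 129.01 + 19.53 + 89.37 + 136.96 = 583.09.

583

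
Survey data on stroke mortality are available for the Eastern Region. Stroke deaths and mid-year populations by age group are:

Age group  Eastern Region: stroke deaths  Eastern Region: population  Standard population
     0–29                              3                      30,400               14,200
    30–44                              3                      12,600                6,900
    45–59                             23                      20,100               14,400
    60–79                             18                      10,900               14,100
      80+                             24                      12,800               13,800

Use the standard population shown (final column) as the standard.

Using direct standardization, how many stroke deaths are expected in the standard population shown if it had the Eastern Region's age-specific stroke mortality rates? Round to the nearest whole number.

Age-specific rates per 100,000 for the Eastern Region: 9.87, 23.81, 114.43, 165.14, 187.50.
Expected stroke deaths = Σ (standard pop × age-specific rate ÷ 100,000)
= 14,200×9.87/100,000 + 6,900×23.81/100,000 + 14,400×114.43/100,000 + 14,100×165.14/100,000 + 13,800×187.50/100,000
= 1.40 + 1.64 + 16.48 + 23.28 + 25.88 = 68.68.

69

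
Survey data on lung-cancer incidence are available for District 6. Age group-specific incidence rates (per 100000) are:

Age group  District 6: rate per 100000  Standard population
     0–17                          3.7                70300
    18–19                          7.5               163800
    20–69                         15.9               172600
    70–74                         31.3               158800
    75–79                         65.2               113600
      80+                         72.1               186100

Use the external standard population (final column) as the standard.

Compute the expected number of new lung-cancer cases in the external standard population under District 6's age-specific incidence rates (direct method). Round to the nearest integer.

Expected new lung-cancer cases = Σ (standard pop × age-specific rate ÷ 100000)
= 70300×3.7/100000 + 163800×7.5/100000 + 172600×15.9/100000 + 158800×31.3/100000 + 113600×65.2/100000 + 186100×72.1/100000
= 2.60 + 12.29 + 27.44 + 49.70 + 74.07 + 134.18 = 300.28.

300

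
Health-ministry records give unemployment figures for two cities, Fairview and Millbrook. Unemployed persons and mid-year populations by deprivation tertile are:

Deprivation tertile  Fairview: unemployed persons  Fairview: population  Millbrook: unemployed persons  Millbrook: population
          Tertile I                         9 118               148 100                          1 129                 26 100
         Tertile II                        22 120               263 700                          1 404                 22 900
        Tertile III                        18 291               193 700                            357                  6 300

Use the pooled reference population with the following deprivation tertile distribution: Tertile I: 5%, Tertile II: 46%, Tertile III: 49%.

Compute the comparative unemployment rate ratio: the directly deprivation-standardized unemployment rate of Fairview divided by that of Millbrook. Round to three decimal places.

1.513

Deprivation-specific rates per 1 000 for Fairview: 61.567, 83.883, 94.430.
For Millbrook: 43.257, 61.310, 56.667.
Standard weights: 0.05, 0.46, 0.49.
Fairview: 0.0500×61.567 + 0.4600×83.883 + 0.4900×94.430 = 87.9351 per 1 000.
Millbrook: 0.0500×43.257 + 0.4600×61.310 + 0.4900×56.667 = 58.1321 per 1 000.
Ratio = 87.9351 ÷ 58.1321 = 1.51268.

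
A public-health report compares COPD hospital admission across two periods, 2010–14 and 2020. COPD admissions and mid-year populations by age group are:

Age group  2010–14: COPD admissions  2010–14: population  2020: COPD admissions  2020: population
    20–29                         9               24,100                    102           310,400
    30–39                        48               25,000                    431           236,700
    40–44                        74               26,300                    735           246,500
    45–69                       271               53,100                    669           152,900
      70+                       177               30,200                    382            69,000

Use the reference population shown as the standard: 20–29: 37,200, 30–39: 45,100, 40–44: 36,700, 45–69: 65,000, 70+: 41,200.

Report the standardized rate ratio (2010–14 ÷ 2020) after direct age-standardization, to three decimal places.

1.085

Age-specific rates per 10,000 for 2010–14: 3.73, 19.20, 28.14, 51.04, 58.61.
For 2020: 3.29, 18.21, 29.82, 43.75, 55.36.
Standard total = 225,200; weights = 0.1652, 0.2003, 0.1630, 0.2886, 0.1829.
2010–14: 0.1652×3.73 + 0.2003×19.20 + 0.1630×28.14 + 0.2886×51.04 + 0.1829×58.61 = 34.5004 per 10,000.
2020: 0.1652×3.29 + 0.2003×18.21 + 0.1630×29.82 + 0.2886×43.75 + 0.1829×55.36 = 31.8059 per 10,000.
Ratio = 34.5004 ÷ 31.8059 = 1.08472.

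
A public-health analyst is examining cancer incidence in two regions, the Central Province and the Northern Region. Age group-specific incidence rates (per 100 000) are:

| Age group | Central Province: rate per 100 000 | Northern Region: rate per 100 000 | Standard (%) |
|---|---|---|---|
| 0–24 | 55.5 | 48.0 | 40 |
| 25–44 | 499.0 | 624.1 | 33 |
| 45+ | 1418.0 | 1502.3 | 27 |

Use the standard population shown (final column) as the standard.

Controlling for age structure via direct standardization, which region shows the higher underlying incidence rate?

Northern Region

Standard weights: 0.40, 0.33, 0.27.
The Central Province: 0.4000×55.5 + 0.3300×499.0 + 0.2700×1418.0 = 569.7300 per 100 000.
The Northern Region: 0.4000×48.0 + 0.3300×624.1 + 0.2700×1502.3 = 630.7740 per 100 000.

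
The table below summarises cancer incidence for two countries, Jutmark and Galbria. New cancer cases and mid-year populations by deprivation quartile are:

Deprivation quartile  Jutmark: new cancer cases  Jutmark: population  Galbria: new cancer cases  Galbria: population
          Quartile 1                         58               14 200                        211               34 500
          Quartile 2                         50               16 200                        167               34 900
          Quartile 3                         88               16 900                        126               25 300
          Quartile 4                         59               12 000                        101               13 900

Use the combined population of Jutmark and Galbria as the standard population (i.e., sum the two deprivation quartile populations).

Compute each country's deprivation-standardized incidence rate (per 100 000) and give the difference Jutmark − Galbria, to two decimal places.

Deprivation-specific rates per 100 000 for Jutmark: 408.45, 308.64, 520.71, 491.67.
For Galbria: 611.59, 478.51, 498.02, 726.62.
Combined standard total = 167 900; weights = 0.2901, 0.3043, 0.2513, 0.1543.
Jutmark: 0.2901×408.45 + 0.3043×308.64 + 0.2513×520.71 + 0.1543×491.67 = 419.1262 per 100 000.
Galbria: 0.2901×611.59 + 0.3043×478.51 + 0.2513×498.02 + 0.1543×726.62 = 560.2890 per 100 000.
Difference = 419.1262 − 560.2890 = -141.1628.

-141.16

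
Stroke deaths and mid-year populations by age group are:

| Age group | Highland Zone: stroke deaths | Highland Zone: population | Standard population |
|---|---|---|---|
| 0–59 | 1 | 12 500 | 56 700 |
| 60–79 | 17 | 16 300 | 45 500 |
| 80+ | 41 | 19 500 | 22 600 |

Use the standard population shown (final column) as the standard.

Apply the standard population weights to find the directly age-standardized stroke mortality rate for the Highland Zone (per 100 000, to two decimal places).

79.73

Age-specific rates per 100 000 for the Highland Zone: 8.00, 104.29, 210.26.
Standard total = 124 800; weights = 0.4543, 0.3646, 0.1811.
Standardized rate: 0.4543×8.00 + 0.3646×104.29 + 0.1811×210.26 = 79.7339 per 100 000.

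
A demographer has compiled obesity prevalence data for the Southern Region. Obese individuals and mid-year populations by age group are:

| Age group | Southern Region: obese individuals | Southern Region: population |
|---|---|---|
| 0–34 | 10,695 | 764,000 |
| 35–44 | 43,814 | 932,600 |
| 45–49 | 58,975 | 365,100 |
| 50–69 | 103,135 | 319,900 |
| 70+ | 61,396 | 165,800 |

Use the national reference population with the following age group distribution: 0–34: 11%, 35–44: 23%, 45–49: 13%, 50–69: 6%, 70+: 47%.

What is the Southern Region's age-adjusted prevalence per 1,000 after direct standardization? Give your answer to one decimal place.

226.7

Age-specific rates per 1,000 for the Southern Region: 13.999, 46.980, 161.531, 322.398, 370.302.
Standard weights: 0.11, 0.23, 0.13, 0.06, 0.47.
Standardized rate: 0.1100×13.999 + 0.2300×46.980 + 0.1300×161.531 + 0.0600×322.398 + 0.4700×370.302 = 226.7300 per 1,000.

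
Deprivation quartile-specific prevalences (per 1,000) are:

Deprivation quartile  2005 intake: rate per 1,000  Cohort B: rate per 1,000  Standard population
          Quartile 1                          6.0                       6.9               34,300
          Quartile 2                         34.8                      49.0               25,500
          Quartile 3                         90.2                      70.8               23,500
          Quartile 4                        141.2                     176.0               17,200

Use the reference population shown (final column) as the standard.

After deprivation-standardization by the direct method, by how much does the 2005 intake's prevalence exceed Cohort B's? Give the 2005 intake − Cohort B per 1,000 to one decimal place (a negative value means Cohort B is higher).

Standard total = 100,500; weights = 0.3413, 0.2537, 0.2338, 0.1711.
The 2005 intake: 0.3413×6.0 + 0.2537×34.8 + 0.2338×90.2 + 0.1711×141.2 = 56.1347 per 1,000.
Cohort B: 0.3413×6.9 + 0.2537×49.0 + 0.2338×70.8 + 0.1711×176.0 = 61.4644 per 1,000.
Difference = 56.1347 − 61.4644 = -5.3297.

-5.3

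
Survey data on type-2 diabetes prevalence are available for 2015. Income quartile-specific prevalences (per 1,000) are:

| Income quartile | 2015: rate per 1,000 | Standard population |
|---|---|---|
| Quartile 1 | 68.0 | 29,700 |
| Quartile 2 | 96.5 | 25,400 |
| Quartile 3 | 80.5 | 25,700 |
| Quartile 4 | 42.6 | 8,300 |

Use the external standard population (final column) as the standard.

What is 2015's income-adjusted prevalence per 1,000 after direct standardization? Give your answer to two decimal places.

Standard total = 89,100; weights = 0.3333, 0.2851, 0.2884, 0.0932.
Standardized rate: 0.3333×68.0 + 0.2851×96.5 + 0.2884×80.5 + 0.0932×42.6 = 77.3640 per 1,000.

77.36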